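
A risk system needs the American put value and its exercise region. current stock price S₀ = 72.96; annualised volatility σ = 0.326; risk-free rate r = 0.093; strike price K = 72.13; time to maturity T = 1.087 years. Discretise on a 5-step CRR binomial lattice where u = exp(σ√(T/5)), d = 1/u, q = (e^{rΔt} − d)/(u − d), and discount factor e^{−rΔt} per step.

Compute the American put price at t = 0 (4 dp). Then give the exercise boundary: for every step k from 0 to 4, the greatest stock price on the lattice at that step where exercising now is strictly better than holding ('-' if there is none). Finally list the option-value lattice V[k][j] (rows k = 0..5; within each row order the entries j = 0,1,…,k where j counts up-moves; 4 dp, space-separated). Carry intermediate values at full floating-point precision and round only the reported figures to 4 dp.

Δt=0.21740, u=1.16416, d=0.85899, q=0.52900, disc=e^(-rΔt)=0.97998
k=5 terminal: V=max(K-S,0) → 38.0093 25.8871 9.4583 0.0000 0.0000 0.0000
k=4: j=0 S=39.7220 intr=32.4080 cont=30.9643 V=32.4080[EX]; j=1 S=53.8342 intr=18.2958 cont=16.8521 V=18.2958[EX]; j=2 S=72.9600 intr=0.0000 cont=4.3657 V=4.3657[hold]; j=3 S=98.8807 intr=0.0000 cont=0.0000 V=0.0000[hold]; j=4 S=134.0103 intr=0.0000 cont=0.0000 V=0.0000[hold]  S*(4)=53.8342
k=3: j=0 S=46.2429 intr=25.8871 cont=24.4434 V=25.8871[EX]; j=1 S=62.6717 intr=9.4583 cont=10.7081 V=10.7081[hold]; j=2 S=84.9372 intr=0.0000 cont=2.0151 V=2.0151[hold]; j=3 S=115.1131 intr=0.0000 cont=0.0000 V=0.0000[hold]  S*(3)=46.2429
k=2: j=0 S=53.8342 intr=18.2958 cont=17.5000 V=18.2958[EX]; j=1 S=72.9600 intr=0.0000 cont=5.9872 V=5.9872[hold]; j=2 S=98.8807 intr=0.0000 cont=0.9301 V=0.9301[hold]  S*(2)=53.8342
k=1: j=0 S=62.6717 intr=9.4583 cont=11.5487 V=11.5487[hold]; j=1 S=84.9372 intr=0.0000 cont=3.2457 V=3.2457[hold]  S*(1)=-
k=0: j=0 S=72.9600 intr=0.0000 cont=7.0132 V=7.0132[hold]  S*(0)=-

price = 7.0132
boundary = - - 53.8342 46.2429 53.8342
tree:
7.0132
11.5487 3.2457
18.2958 5.9872 0.9301
25.8871 10.7081 2.0151 0.0000
32.4080 18.2958 4.3657 0.0000 0.0000
38.0093 25.8871 9.4583 0.0000 0.0000 0.0000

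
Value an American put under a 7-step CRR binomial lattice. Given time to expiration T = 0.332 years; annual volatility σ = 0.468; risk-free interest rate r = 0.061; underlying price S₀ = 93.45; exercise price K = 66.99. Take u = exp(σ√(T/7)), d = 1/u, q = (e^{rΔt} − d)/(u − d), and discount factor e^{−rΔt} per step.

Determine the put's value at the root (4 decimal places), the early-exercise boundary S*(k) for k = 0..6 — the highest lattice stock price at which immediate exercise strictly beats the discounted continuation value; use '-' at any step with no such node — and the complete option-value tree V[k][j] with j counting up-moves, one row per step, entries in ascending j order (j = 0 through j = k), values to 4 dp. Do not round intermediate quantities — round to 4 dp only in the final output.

price = 0.8429
boundary = - - - - - - 50.6986
tree:
0.8429
1.4714 0.1905
2.5291 0.3736 0.0000
4.2603 0.7329 0.0000 0.0000
6.9826 1.4377 0.0000 0.0000 0.0000
11.0011 2.8202 0.0000 0.0000 0.0000 0.0000
16.2914 5.5321 0.0000 0.0000 0.0000 0.0000 0.0000
21.2041 10.8517 0.0000 0.0000 0.0000 0.0000 0.0000 0.0000

Δt=0.04743  u=1.10730  d=0.90310  q=0.48873  discount=0.99711
step 7 (expiry): payoffs max(K−S,0) = 21.2041 10.8517 0.0000 0.0000 0.0000 0.0000 0.0000 0.0000
step 6: (k=6,j=0): S=50.6986, (K−S)⁺=16.2914, hold=16.0979 ⇒ V=16.2914 exercise | (k=6,j=1): S=62.1618, (K−S)⁺=4.8282, hold=5.5321 ⇒ V=5.5321 continue | (k=6,j=2): S=76.2169, (K−S)⁺=0.0000, hold=0.0000 ⇒ V=0.0000 continue | (k=6,j=3): S=93.4500, (K−S)⁺=0.0000, hold=0.0000 ⇒ V=0.0000 continue | (k=6,j=4): S=114.5796, (K−S)⁺=0.0000, hold=0.0000 ⇒ V=0.0000 continue | (k=6,j=5): S=140.4867, (K−S)⁺=0.0000, hold=0.0000 ⇒ V=0.0000 continue | (k=6,j=6): S=172.2515, (K−S)⁺=0.0000, hold=0.0000 ⇒ V=0.0000 continue  boundary S*=50.6986
step 5: (k=5,j=0): S=56.1383, (K−S)⁺=10.8517, hold=11.0011 ⇒ V=11.0011 continue | (k=5,j=1): S=68.8315, (K−S)⁺=0.0000, hold=2.8202 ⇒ V=2.8202 continue | (k=5,j=2): S=84.3947, (K−S)⁺=0.0000, hold=0.0000 ⇒ V=0.0000 continue | (k=5,j=3): S=103.4769, (K−S)⁺=0.0000, hold=0.0000 ⇒ V=0.0000 continue | (k=5,j=4): S=126.8736, (K−S)⁺=0.0000, hold=0.0000 ⇒ V=0.0000 continue | (k=5,j=5): S=155.5604, (K−S)⁺=0.0000, hold=0.0000 ⇒ V=0.0000 continue  boundary S*=-
step 4: (k=4,j=0): S=62.1618, (K−S)⁺=4.8282, hold=6.9826 ⇒ V=6.9826 continue | (k=4,j=1): S=76.2169, (K−S)⁺=0.0000, hold=1.4377 ⇒ V=1.4377 continue | (k=4,j=2): S=93.4500, (K−S)⁺=0.0000, hold=0.0000 ⇒ V=0.0000 continue | (k=4,j=3): S=114.5796, (K−S)⁺=0.0000, hold=0.0000 ⇒ V=0.0000 continue | (k=4,j=4): S=140.4867, (K−S)⁺=0.0000, hold=0.0000 ⇒ V=0.0000 continue  boundary S*=-
step 3: (k=3,j=0): S=68.8315, (K−S)⁺=0.0000, hold=4.2603 ⇒ V=4.2603 continue | (k=3,j=1): S=84.3947, (K−S)⁺=0.0000, hold=0.7329 ⇒ V=0.7329 continue | (k=3,j=2): S=103.4769, (K−S)⁺=0.0000, hold=0.0000 ⇒ V=0.0000 continue | (k=3,j=3): S=126.8736, (K−S)⁺=0.0000, hold=0.0000 ⇒ V=0.0000 continue  boundary S*=-
step 2: (k=2,j=0): S=76.2169, (K−S)⁺=0.0000, hold=2.5291 ⇒ V=2.5291 continue | (k=2,j=1): S=93.4500, (K−S)⁺=0.0000, hold=0.3736 ⇒ V=0.3736 continue | (k=2,j=2): S=114.5796, (K−S)⁺=0.0000, hold=0.0000 ⇒ V=0.0000 continue  boundary S*=-
step 1: (k=1,j=0): S=84.3947, (K−S)⁺=0.0000, hold=1.4714 ⇒ V=1.4714 continue | (k=1,j=1): S=103.4769, (K−S)⁺=0.0000, hold=0.1905 ⇒ V=0.1905 continue  boundary S*=-
step 0: (k=0,j=0): S=93.4500, (K−S)⁺=0.0000, hold=0.8429 ⇒ V=0.8429 continue  boundary S*=-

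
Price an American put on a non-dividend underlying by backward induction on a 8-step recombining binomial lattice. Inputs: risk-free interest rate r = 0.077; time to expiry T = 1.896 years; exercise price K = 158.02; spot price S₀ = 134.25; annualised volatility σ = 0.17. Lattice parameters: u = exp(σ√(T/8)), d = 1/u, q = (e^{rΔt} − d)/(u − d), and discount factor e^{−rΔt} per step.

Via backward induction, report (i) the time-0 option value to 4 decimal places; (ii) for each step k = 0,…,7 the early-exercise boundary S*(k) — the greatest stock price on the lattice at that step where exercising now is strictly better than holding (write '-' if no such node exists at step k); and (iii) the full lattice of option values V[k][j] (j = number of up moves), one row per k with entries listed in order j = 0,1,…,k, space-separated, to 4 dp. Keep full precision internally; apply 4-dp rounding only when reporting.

price = 23.7700
boundary = 134.2500 123.5867 134.2500 123.5867 134.2500 123.5867 134.2500 145.8333
tree:
23.7700
34.4333 13.5989
44.2496 23.7700 6.9683
53.2862 34.4333 13.1123 2.9242
61.6050 44.2496 23.7700 6.1291 0.7925
69.2631 53.2862 34.4333 12.4001 1.9707 0.0000
76.3129 61.6050 44.2496 23.7700 4.9007 0.0000 0.0000
82.8028 69.2631 53.2862 34.4333 12.1867 0.0000 0.0000 0.0000
88.7772 76.3129 61.6050 44.2496 23.7700 0.0000 0.0000 0.0000 0.0000

params: Δt=0.23700 u=1.08628 d=0.92057 q=0.59046 e^(-rΔt)=0.98192
t_8 payoffs: 88.7772 76.3129 61.6050 44.2496 23.7700 0.0000 0.0000 0.0000 0.0000
t_7: node(7,0) S=75.2172 payoff=82.8028 vs cont=79.9452 → 82.8028 [stop]  node(7,1) S=88.7569 payoff=69.2631 vs cont=66.4055 → 69.2631 [stop]  node(7,2) S=104.7338 payoff=53.2862 vs cont=50.4286 → 53.2862 [stop]  node(7,3) S=123.5867 payoff=34.4333 vs cont=31.5757 → 34.4333 [stop]  node(7,4) S=145.8333 payoff=12.1867 vs cont=9.5588 → 12.1867 [stop]  node(7,5) S=172.0844 payoff=0.0000 vs cont=0.0000 → 0.0000 [wait]  node(7,6) S=203.0610 payoff=0.0000 vs cont=0.0000 → 0.0000 [wait]  node(7,7) S=239.6135 payoff=0.0000 vs cont=0.0000 → 0.0000 [wait]  ⇒ S*(7)=145.8333
t_6: node(6,0) S=81.7071 payoff=76.3129 vs cont=73.4554 → 76.3129 [stop]  node(6,1) S=96.4150 payoff=61.6050 vs cont=58.7475 → 61.6050 [stop]  node(6,2) S=113.7704 payoff=44.2496 vs cont=41.3920 → 44.2496 [stop]  node(6,3) S=134.2500 payoff=23.7700 vs cont=20.9124 → 23.7700 [stop]  node(6,4) S=158.4160 payoff=0.0000 vs cont=4.9007 → 4.9007 [wait]  node(6,5) S=186.9322 payoff=0.0000 vs cont=0.0000 → 0.0000 [wait]  node(6,6) S=220.5814 payoff=0.0000 vs cont=0.0000 → 0.0000 [wait]  ⇒ S*(6)=134.2500
t_5: node(5,0) S=88.7569 payoff=69.2631 vs cont=66.4055 → 69.2631 [stop]  node(5,1) S=104.7338 payoff=53.2862 vs cont=50.4286 → 53.2862 [stop]  node(5,2) S=123.5867 payoff=34.4333 vs cont=31.5757 → 34.4333 [stop]  node(5,3) S=145.8333 payoff=12.1867 vs cont=12.4001 → 12.4001 [wait]  node(5,4) S=172.0844 payoff=0.0000 vs cont=1.9707 → 1.9707 [wait]  node(5,5) S=203.0610 payoff=0.0000 vs cont=0.0000 → 0.0000 [wait]  ⇒ S*(5)=123.5867
t_4: node(4,0) S=96.4150 payoff=61.6050 vs cont=58.7475 → 61.6050 [stop]  node(4,1) S=113.7704 payoff=44.2496 vs cont=41.3920 → 44.2496 [stop]  node(4,2) S=134.2500 payoff=23.7700 vs cont=21.0362 → 23.7700 [stop]  node(4,3) S=158.4160 payoff=0.0000 vs cont=6.1291 → 6.1291 [wait]  node(4,4) S=186.9322 payoff=0.0000 vs cont=0.7925 → 0.7925 [wait]  ⇒ S*(4)=134.2500
t_3: node(3,0) S=104.7338 payoff=53.2862 vs cont=50.4286 → 53.2862 [stop]  node(3,1) S=123.5867 payoff=34.4333 vs cont=31.5757 → 34.4333 [stop]  node(3,2) S=145.8333 payoff=12.1867 vs cont=13.1123 → 13.1123 [wait]  node(3,3) S=172.0844 payoff=0.0000 vs cont=2.9242 → 2.9242 [wait]  ⇒ S*(3)=123.5867
t_2: node(2,0) S=113.7704 payoff=44.2496 vs cont=41.3920 → 44.2496 [stop]  node(2,1) S=134.2500 payoff=23.7700 vs cont=21.4491 → 23.7700 [stop]  node(2,2) S=158.4160 payoff=0.0000 vs cont=6.9683 → 6.9683 [wait]  ⇒ S*(2)=134.2500
t_1: node(1,0) S=123.5867 payoff=34.4333 vs cont=31.5757 → 34.4333 [stop]  node(1,1) S=145.8333 payoff=12.1867 vs cont=13.5989 → 13.5989 [wait]  ⇒ S*(1)=123.5867
t_0: node(0,0) S=134.2500 payoff=23.7700 vs cont=21.7312 → 23.7700 [stop]  ⇒ S*(0)=134.2500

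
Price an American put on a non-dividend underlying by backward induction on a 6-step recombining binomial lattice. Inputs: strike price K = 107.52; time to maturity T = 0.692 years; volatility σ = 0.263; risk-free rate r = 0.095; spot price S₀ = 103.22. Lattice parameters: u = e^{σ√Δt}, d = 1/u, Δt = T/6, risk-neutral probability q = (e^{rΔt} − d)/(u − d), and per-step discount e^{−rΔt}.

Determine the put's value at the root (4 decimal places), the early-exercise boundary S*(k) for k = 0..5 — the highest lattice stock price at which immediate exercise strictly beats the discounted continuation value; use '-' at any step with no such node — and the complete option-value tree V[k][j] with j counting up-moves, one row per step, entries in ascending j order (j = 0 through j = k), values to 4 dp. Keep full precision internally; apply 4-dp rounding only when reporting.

price = 8.8603
boundary = - - 86.3345 78.9577 86.3345 94.4004
tree:
8.8603
13.9578 4.6862
21.1855 8.0681 1.8927
28.5623 13.4008 3.6771 0.4069
35.3088 21.1855 7.0238 0.8930 0.0000
41.4788 28.5623 13.1196 1.9595 0.0000 0.0000
47.1216 35.3088 21.1855 4.3000 0.0000 0.0000 0.0000

Δt=0.11533, u=1.09343, d=0.91456, q=0.53928, disc=e^(-rΔt)=0.98910
k=6 terminal: V=max(K-S,0) → 47.1216 35.3088 21.1855 4.3000 0.0000 0.0000 0.0000
k=5: j=0 S=66.0412 intr=41.4788 cont=40.3072 V=41.4788[EX]; j=1 S=78.9577 intr=28.5623 cont=27.3907 V=28.5623[EX]; j=2 S=94.4004 intr=13.1196 cont=11.9479 V=13.1196[EX]; j=3 S=112.8635 intr=0.0000 cont=1.9595 V=1.9595[hold]; j=4 S=134.9377 intr=0.0000 cont=0.0000 V=0.0000[hold]; j=5 S=161.3291 intr=0.0000 cont=0.0000 V=0.0000[hold]  S*(5)=94.4004
k=4: j=0 S=72.2112 intr=35.3088 cont=34.1372 V=35.3088[EX]; j=1 S=86.3345 intr=21.1855 cont=20.0139 V=21.1855[EX]; j=2 S=103.2200 intr=4.3000 cont=7.0238 V=7.0238[hold]; j=3 S=123.4080 intr=0.0000 cont=0.8930 V=0.8930[hold]; j=4 S=147.5445 intr=0.0000 cont=0.0000 V=0.0000[hold]  S*(4)=86.3345
k=3: j=0 S=78.9577 intr=28.5623 cont=27.3907 V=28.5623[EX]; j=1 S=94.4004 intr=13.1196 cont=13.4008 V=13.4008[hold]; j=2 S=112.8635 intr=0.0000 cont=3.6771 V=3.6771[hold]; j=3 S=134.9377 intr=0.0000 cont=0.4069 V=0.4069[hold]  S*(3)=78.9577
k=2: j=0 S=86.3345 intr=21.1855 cont=20.1639 V=21.1855[EX]; j=1 S=103.2200 intr=4.3000 cont=8.0681 V=8.0681[hold]; j=2 S=123.4080 intr=0.0000 cont=1.8927 V=1.8927[hold]  S*(2)=86.3345
k=1: j=0 S=94.4004 intr=13.1196 cont=13.9578 V=13.9578[hold]; j=1 S=112.8635 intr=0.0000 cont=4.6862 V=4.6862[hold]  S*(1)=-
k=0: j=0 S=103.2200 intr=4.3000 cont=8.8603 V=8.8603[hold]  S*(0)=-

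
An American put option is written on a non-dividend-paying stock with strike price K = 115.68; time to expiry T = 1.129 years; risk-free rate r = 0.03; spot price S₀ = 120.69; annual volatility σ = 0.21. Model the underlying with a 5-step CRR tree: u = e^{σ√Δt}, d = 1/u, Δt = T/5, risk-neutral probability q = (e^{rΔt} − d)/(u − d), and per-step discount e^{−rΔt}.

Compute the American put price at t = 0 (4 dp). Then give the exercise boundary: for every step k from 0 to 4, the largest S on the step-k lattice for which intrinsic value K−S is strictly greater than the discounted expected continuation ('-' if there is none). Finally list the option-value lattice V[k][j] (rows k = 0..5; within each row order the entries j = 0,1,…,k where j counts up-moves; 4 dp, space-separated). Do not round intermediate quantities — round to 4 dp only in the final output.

price = 7.1457
boundary = - - - 89.4661 98.8544
tree:
7.1457
11.4551 3.0854
17.7350 5.5519 0.7480
26.2139 9.7952 1.5341 0.0000
34.7107 16.8256 3.1461 0.0000 0.0000
42.4004 26.2139 6.4521 0.0000 0.0000 0.0000

params: Δt=0.22580 u=1.10494 d=0.90503 q=0.50907 e^(-rΔt)=0.99325
t_5 payoffs: 42.4004 26.2139 6.4521 0.0000 0.0000 0.0000
t_4: node(4,0) S=80.9693 payoff=34.7107 vs cont=33.9297 → 34.7107 [stop]  node(4,1) S=98.8544 payoff=16.8256 vs cont=16.0446 → 16.8256 [stop]  node(4,2) S=120.6900 payoff=0.0000 vs cont=3.1461 → 3.1461 [wait]  node(4,3) S=147.3488 payoff=0.0000 vs cont=0.0000 → 0.0000 [wait]  node(4,4) S=179.8962 payoff=0.0000 vs cont=0.0000 → 0.0000 [wait]  ⇒ S*(4)=98.8544
t_3: node(3,0) S=89.4661 payoff=26.2139 vs cont=25.4330 → 26.2139 [stop]  node(3,1) S=109.2279 payoff=6.4521 vs cont=9.7952 → 9.7952 [wait]  node(3,2) S=133.3549 payoff=0.0000 vs cont=1.5341 → 1.5341 [wait]  node(3,3) S=162.8112 payoff=0.0000 vs cont=0.0000 → 0.0000 [wait]  ⇒ S*(3)=89.4661
t_2: node(2,0) S=98.8544 payoff=16.8256 vs cont=17.7350 → 17.7350 [wait]  node(2,1) S=120.6900 payoff=0.0000 vs cont=5.5519 → 5.5519 [wait]  node(2,2) S=147.3488 payoff=0.0000 vs cont=0.7480 → 0.7480 [wait]  ⇒ S*(2)=-
t_1: node(1,0) S=109.2279 payoff=6.4521 vs cont=11.4551 → 11.4551 [wait]  node(1,1) S=133.3549 payoff=0.0000 vs cont=3.0854 → 3.0854 [wait]  ⇒ S*(1)=-
t_0: node(0,0) S=120.6900 payoff=0.0000 vs cont=7.1457 → 7.1457 [wait]  ⇒ S*(0)=-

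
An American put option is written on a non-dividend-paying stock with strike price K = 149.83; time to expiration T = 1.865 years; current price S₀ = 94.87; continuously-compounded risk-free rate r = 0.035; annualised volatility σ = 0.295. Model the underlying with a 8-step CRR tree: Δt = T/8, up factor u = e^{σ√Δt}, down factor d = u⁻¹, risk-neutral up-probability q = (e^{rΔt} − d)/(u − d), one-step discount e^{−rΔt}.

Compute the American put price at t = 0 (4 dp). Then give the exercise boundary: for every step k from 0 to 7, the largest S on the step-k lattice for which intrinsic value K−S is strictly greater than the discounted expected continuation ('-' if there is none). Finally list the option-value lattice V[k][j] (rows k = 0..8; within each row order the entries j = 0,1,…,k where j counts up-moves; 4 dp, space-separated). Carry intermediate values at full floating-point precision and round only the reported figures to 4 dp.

price = 54.9600
boundary = 94.8700 82.2754 94.8700 82.2754 94.8700 109.3925 94.8700 109.3925
tree:
54.9600
67.5546 42.3276
78.4771 54.9600 30.0457
87.9496 67.5546 41.4226 18.8501
96.1646 78.4771 54.9600 28.1954 9.5571
103.2890 87.9496 67.5546 40.4375 16.0798 3.0109
109.4676 96.1646 78.4771 54.9600 26.1566 5.9887 0.0000
114.8260 103.2890 87.9496 67.5546 40.4375 11.9115 0.0000 0.0000
119.4730 109.4676 96.1646 78.4771 54.9600 23.6919 0.0000 0.0000 0.0000

params: Δt=0.23312 u=1.15308 d=0.86724 q=0.49311 e^(-rΔt)=0.99187
t_8 payoffs: 119.4730 109.4676 96.1646 78.4771 54.9600 23.6919 0.0000 0.0000 0.0000
t_7: node(7,0) S=35.0040 payoff=114.8260 vs cont=113.6084 → 114.8260 [stop]  node(7,1) S=46.5410 payoff=103.2890 vs cont=102.0715 → 103.2890 [stop]  node(7,2) S=61.8804 payoff=87.9496 vs cont=86.7321 → 87.9496 [stop]  node(7,3) S=82.2754 payoff=67.5546 vs cont=66.3370 → 67.5546 [stop]  node(7,4) S=109.3925 payoff=40.4375 vs cont=39.2199 → 40.4375 [stop]  node(7,5) S=145.4471 payoff=4.3829 vs cont=11.9115 → 11.9115 [wait]  node(7,6) S=193.3848 payoff=0.0000 vs cont=0.0000 → 0.0000 [wait]  node(7,7) S=257.1223 payoff=0.0000 vs cont=0.0000 → 0.0000 [wait]  ⇒ S*(7)=109.3925
t_6: node(6,0) S=40.3624 payoff=109.4676 vs cont=108.2501 → 109.4676 [stop]  node(6,1) S=53.6654 payoff=96.1646 vs cont=94.9471 → 96.1646 [stop]  node(6,2) S=71.3529 payoff=78.4771 vs cont=77.2596 → 78.4771 [stop]  node(6,3) S=94.8700 payoff=54.9600 vs cont=53.7425 → 54.9600 [stop]  node(6,4) S=126.1381 payoff=23.6919 vs cont=26.1566 → 26.1566 [wait]  node(6,5) S=167.7118 payoff=0.0000 vs cont=5.9887 → 5.9887 [wait]  node(6,6) S=222.9878 payoff=0.0000 vs cont=0.0000 → 0.0000 [wait]  ⇒ S*(6)=94.8700
t_5: node(5,0) S=46.5410 payoff=103.2890 vs cont=102.0715 → 103.2890 [stop]  node(5,1) S=61.8804 payoff=87.9496 vs cont=86.7321 → 87.9496 [stop]  node(5,2) S=82.2754 payoff=67.5546 vs cont=66.3370 → 67.5546 [stop]  node(5,3) S=109.3925 payoff=40.4375 vs cont=40.4255 → 40.4375 [stop]  node(5,4) S=145.4471 payoff=4.3829 vs cont=16.0798 → 16.0798 [wait]  node(5,5) S=193.3848 payoff=0.0000 vs cont=3.0109 → 3.0109 [wait]  ⇒ S*(5)=109.3925
t_4: node(4,0) S=53.6654 payoff=96.1646 vs cont=94.9471 → 96.1646 [stop]  node(4,1) S=71.3529 payoff=78.4771 vs cont=77.2596 → 78.4771 [stop]  node(4,2) S=94.8700 payoff=54.9600 vs cont=53.7425 → 54.9600 [stop]  node(4,3) S=126.1381 payoff=23.6919 vs cont=28.1954 → 28.1954 [wait]  node(4,4) S=167.7118 payoff=0.0000 vs cont=9.5571 → 9.5571 [wait]  ⇒ S*(4)=94.8700
t_3: node(3,0) S=61.8804 payoff=87.9496 vs cont=86.7321 → 87.9496 [stop]  node(3,1) S=82.2754 payoff=67.5546 vs cont=66.3370 → 67.5546 [stop]  node(3,2) S=109.3925 payoff=40.4375 vs cont=41.4226 → 41.4226 [wait]  node(3,3) S=145.4471 payoff=4.3829 vs cont=18.8501 → 18.8501 [wait]  ⇒ S*(3)=82.2754
t_2: node(2,0) S=71.3529 payoff=78.4771 vs cont=77.2596 → 78.4771 [stop]  node(2,1) S=94.8700 payoff=54.9600 vs cont=54.2243 → 54.9600 [stop]  node(2,2) S=126.1381 payoff=23.6919 vs cont=30.0457 → 30.0457 [wait]  ⇒ S*(2)=94.8700
t_1: node(1,0) S=82.2754 payoff=67.5546 vs cont=66.3370 → 67.5546 [stop]  node(1,1) S=109.3925 payoff=40.4375 vs cont=42.3276 → 42.3276 [wait]  ⇒ S*(1)=82.2754
t_0: node(0,0) S=94.8700 payoff=54.9600 vs cont=54.6669 → 54.9600 [stop]  ⇒ S*(0)=94.8700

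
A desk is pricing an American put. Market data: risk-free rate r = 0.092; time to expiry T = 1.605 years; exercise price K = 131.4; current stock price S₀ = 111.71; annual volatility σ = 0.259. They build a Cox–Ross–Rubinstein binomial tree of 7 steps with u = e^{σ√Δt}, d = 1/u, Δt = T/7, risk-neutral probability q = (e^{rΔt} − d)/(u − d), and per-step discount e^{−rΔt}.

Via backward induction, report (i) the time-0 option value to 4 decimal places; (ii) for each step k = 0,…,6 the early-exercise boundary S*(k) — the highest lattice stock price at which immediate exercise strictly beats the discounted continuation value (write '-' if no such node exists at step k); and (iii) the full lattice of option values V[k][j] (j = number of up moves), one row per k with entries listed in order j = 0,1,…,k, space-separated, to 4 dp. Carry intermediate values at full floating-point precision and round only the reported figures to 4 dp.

Δt=0.22929, u=1.13204, d=0.88336, q=0.55476, disc=e^(-rΔt)=0.97913
k=7 terminal: V=max(K-S,0) → 84.5115 71.3119 54.3966 32.7195 4.9401 0.0000 0.0000 0.0000
k=6: j=0 S=53.0796 intr=78.3204 cont=75.5777 V=78.3204[EX]; j=1 S=68.0219 intr=63.3781 cont=60.6353 V=63.3781[EX]; j=2 S=87.1707 intr=44.2293 cont=41.4865 V=44.2293[EX]; j=3 S=111.7100 intr=19.6900 cont=16.9472 V=19.6900[EX]; j=4 S=143.1573 intr=0.0000 cont=2.1536 V=2.1536[hold]; j=5 S=183.4574 intr=0.0000 cont=0.0000 V=0.0000[hold]; j=6 S=235.1022 intr=0.0000 cont=0.0000 V=0.0000[hold]  S*(6)=111.7100
k=5: j=0 S=60.0881 intr=71.3119 cont=68.5692 V=71.3119[EX]; j=1 S=77.0034 intr=54.3966 cont=51.6539 V=54.3966[EX]; j=2 S=98.6805 intr=32.7195 cont=29.9768 V=32.7195[EX]; j=3 S=126.4599 intr=4.9401 cont=9.7535 V=9.7535[hold]; j=4 S=162.0595 intr=0.0000 cont=0.9389 V=0.9389[hold]; j=5 S=207.6806 intr=0.0000 cont=0.0000 V=0.0000[hold]  S*(5)=98.6805
k=4: j=0 S=68.0219 intr=63.3781 cont=60.6353 V=63.3781[EX]; j=1 S=87.1707 intr=44.2293 cont=41.4865 V=44.2293[EX]; j=2 S=111.7100 intr=19.6900 cont=19.5618 V=19.6900[EX]; j=3 S=143.1573 intr=0.0000 cont=4.7620 V=4.7620[hold]; j=4 S=183.4574 intr=0.0000 cont=0.4093 V=0.4093[hold]  S*(4)=111.7100
k=3: j=0 S=77.0034 intr=54.3966 cont=51.6539 V=54.3966[EX]; j=1 S=98.6805 intr=32.7195 cont=29.9768 V=32.7195[EX]; j=2 S=126.4599 intr=4.9401 cont=11.1703 V=11.1703[hold]; j=3 S=162.0595 intr=0.0000 cont=2.2983 V=2.2983[hold]  S*(3)=98.6805
k=2: j=0 S=87.1707 intr=44.2293 cont=41.4865 V=44.2293[EX]; j=1 S=111.7100 intr=19.6900 cont=20.3314 V=20.3314[hold]; j=2 S=143.1573 intr=0.0000 cont=6.1180 V=6.1180[hold]  S*(2)=87.1707
k=1: j=0 S=98.6805 intr=32.7195 cont=30.3252 V=32.7195[EX]; j=1 S=126.4599 intr=4.9401 cont=12.1865 V=12.1865[hold]  S*(1)=98.6805
k=0: j=0 S=111.7100 intr=19.6900 cont=20.8834 V=20.8834[hold]  S*(0)=-

price = 20.8834
boundary = - 98.6805 87.1707 98.6805 111.7100 98.6805 111.7100
tree:
20.8834
32.7195 12.1865
44.2293 20.3314 6.1180
54.3966 32.7195 11.1703 2.2983
63.3781 44.2293 19.6900 4.7620 0.4093
71.3119 54.3966 32.7195 9.7535 0.9389 0.0000
78.3204 63.3781 44.2293 19.6900 2.1536 0.0000 0.0000
84.5115 71.3119 54.3966 32.7195 4.9401 0.0000 0.0000 0.0000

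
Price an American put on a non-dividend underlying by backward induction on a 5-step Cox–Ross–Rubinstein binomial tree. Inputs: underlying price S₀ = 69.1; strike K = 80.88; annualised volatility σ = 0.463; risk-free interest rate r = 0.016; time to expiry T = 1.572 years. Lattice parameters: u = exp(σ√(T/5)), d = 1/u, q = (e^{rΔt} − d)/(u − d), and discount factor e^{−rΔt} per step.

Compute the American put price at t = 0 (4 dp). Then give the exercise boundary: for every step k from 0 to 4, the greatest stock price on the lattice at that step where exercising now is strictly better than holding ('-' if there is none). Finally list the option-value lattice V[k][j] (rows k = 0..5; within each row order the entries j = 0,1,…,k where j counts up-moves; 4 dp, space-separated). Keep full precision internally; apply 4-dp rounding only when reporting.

price = 22.6321
boundary = - - - 31.7129 41.1134
tree:
22.6321
30.6737 12.8618
39.8572 19.5705 4.6426
49.1671 28.7007 8.4082 0.0000
56.4182 39.7666 15.2281 0.0000 0.0000
62.0113 49.1671 27.5796 0.0000 0.0000 0.0000

params: Δt=0.31440 u=1.29643 d=0.77135 q=0.44506 e^(-rΔt)=0.99498
t_5 payoffs: 62.0113 49.1671 27.5796 0.0000 0.0000 0.0000
t_4: node(4,0) S=24.4618 payoff=56.4182 vs cont=56.0124 → 56.4182 [stop]  node(4,1) S=41.1134 payoff=39.7666 vs cont=39.3608 → 39.7666 [stop]  node(4,2) S=69.1000 payoff=11.7800 vs cont=15.2281 → 15.2281 [wait]  node(4,3) S=116.1376 payoff=0.0000 vs cont=0.0000 → 0.0000 [wait]  node(4,4) S=195.1945 payoff=0.0000 vs cont=0.0000 → 0.0000 [wait]  ⇒ S*(4)=41.1134
t_3: node(3,0) S=31.7129 payoff=49.1671 vs cont=48.7613 → 49.1671 [stop]  node(3,1) S=53.3004 payoff=27.5796 vs cont=28.7007 → 28.7007 [wait]  node(3,2) S=89.5830 payoff=0.0000 vs cont=8.4082 → 8.4082 [wait]  node(3,3) S=150.5637 payoff=0.0000 vs cont=0.0000 → 0.0000 [wait]  ⇒ S*(3)=31.7129
t_2: node(2,0) S=41.1134 payoff=39.7666 vs cont=39.8572 → 39.8572 [wait]  node(2,1) S=69.1000 payoff=11.7800 vs cont=19.5705 → 19.5705 [wait]  node(2,2) S=116.1376 payoff=0.0000 vs cont=4.6426 → 4.6426 [wait]  ⇒ S*(2)=-
t_1: node(1,0) S=53.3004 payoff=27.5796 vs cont=30.6737 → 30.6737 [wait]  node(1,1) S=89.5830 payoff=0.0000 vs cont=12.8618 → 12.8618 [wait]  ⇒ S*(1)=-
t_0: node(0,0) S=69.1000 payoff=11.7800 vs cont=22.6321 → 22.6321 [wait]  ⇒ S*(0)=-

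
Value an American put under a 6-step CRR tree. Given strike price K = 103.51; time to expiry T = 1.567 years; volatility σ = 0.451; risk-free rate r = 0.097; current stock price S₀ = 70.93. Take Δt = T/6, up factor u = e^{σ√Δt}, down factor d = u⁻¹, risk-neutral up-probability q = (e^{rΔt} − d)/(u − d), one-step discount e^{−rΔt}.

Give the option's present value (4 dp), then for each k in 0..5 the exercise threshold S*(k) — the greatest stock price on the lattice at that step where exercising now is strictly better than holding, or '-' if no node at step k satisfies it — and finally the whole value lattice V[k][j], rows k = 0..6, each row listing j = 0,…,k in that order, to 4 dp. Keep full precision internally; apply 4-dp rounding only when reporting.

Δt=0.26117  u=1.25921  d=0.79415  q=0.49780  discount=0.97499
step 6 (expiry): payoffs max(K−S,0) = 85.7170 75.2974 58.7761 32.5800 0.0000 0.0000 0.0000
step 5: (k=5,j=0): S=22.4051, (K−S)⁺=81.1049, hold=78.5156 ⇒ V=81.1049 exercise | (k=5,j=1): S=35.5255, (K−S)⁺=67.9845, hold=65.3952 ⇒ V=67.9845 exercise | (k=5,j=2): S=56.3292, (K−S)⁺=47.1808, hold=44.5915 ⇒ V=47.1808 exercise | (k=5,j=3): S=89.3155, (K−S)⁺=14.1945, hold=15.9523 ⇒ V=15.9523 continue | (k=5,j=4): S=141.6185, (K−S)⁺=0.0000, hold=0.0000 ⇒ V=0.0000 continue | (k=5,j=5): S=224.5502, (K−S)⁺=0.0000, hold=0.0000 ⇒ V=0.0000 continue  boundary S*=56.3292
step 4: (k=4,j=0): S=28.2126, (K−S)⁺=75.2974, hold=72.7081 ⇒ V=75.2974 exercise | (k=4,j=1): S=44.7339, (K−S)⁺=58.7761, hold=56.1868 ⇒ V=58.7761 exercise | (k=4,j=2): S=70.9300, (K−S)⁺=32.5800, hold=30.8438 ⇒ V=32.5800 exercise | (k=4,j=3): S=112.4665, (K−S)⁺=0.0000, hold=7.8108 ⇒ V=7.8108 continue | (k=4,j=4): S=178.3268, (K−S)⁺=0.0000, hold=0.0000 ⇒ V=0.0000 continue  boundary S*=70.9300
step 3: (k=3,j=0): S=35.5255, (K−S)⁺=67.9845, hold=65.3952 ⇒ V=67.9845 exercise | (k=3,j=1): S=56.3292, (K−S)⁺=47.1808, hold=44.5915 ⇒ V=47.1808 exercise | (k=3,j=2): S=89.3155, (K−S)⁺=14.1945, hold=19.7433 ⇒ V=19.7433 continue | (k=3,j=3): S=141.6185, (K−S)⁺=0.0000, hold=3.8244 ⇒ V=3.8244 continue  boundary S*=56.3292
step 2: (k=2,j=0): S=44.7339, (K−S)⁺=58.7761, hold=56.1868 ⇒ V=58.7761 exercise | (k=2,j=1): S=70.9300, (K−S)⁺=32.5800, hold=32.6838 ⇒ V=32.6838 continue | (k=2,j=2): S=112.4665, (K−S)⁺=0.0000, hold=11.5232 ⇒ V=11.5232 continue  boundary S*=44.7339
step 1: (k=1,j=0): S=56.3292, (K−S)⁺=47.1808, hold=44.6419 ⇒ V=47.1808 exercise | (k=1,j=1): S=89.3155, (K−S)⁺=14.1945, hold=21.5959 ⇒ V=21.5959 continue  boundary S*=56.3292
step 0: (k=0,j=0): S=70.9300, (K−S)⁺=32.5800, hold=33.5830 ⇒ V=33.5830 continue  boundary S*=-

price = 33.5830
boundary = - 56.3292 44.7339 56.3292 70.9300 56.3292
tree:
33.5830
47.1808 21.5959
58.7761 32.6838 11.5232
67.9845 47.1808 19.7433 3.8244
75.2974 58.7761 32.5800 7.8108 0.0000
81.1049 67.9845 47.1808 15.9523 0.0000 0.0000
85.7170 75.2974 58.7761 32.5800 0.0000 0.0000 0.0000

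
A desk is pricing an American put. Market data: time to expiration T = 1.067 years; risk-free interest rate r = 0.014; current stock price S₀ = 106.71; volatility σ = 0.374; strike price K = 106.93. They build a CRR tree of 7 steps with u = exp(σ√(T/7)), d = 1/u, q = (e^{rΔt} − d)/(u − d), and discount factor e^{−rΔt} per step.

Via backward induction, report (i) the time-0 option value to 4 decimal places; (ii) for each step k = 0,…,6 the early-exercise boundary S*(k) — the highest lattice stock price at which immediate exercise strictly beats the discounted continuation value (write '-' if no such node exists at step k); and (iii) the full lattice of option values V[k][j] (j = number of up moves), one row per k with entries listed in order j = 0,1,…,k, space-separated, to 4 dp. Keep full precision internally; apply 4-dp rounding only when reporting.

params: Δt=0.15243 u=1.15722 d=0.86414 q=0.47085 e^(-rΔt)=0.99787
t_7 payoffs: 68.5325 55.5100 38.0709 14.7173 0.0000 0.0000 0.0000 0.0000
t_6: node(6,0) S=44.4342 payoff=62.4958 vs cont=62.2678 → 62.4958 [stop]  node(6,1) S=59.5041 payoff=47.4259 vs cont=47.1980 → 47.4259 [stop]  node(6,2) S=79.6849 payoff=27.2451 vs cont=27.0172 → 27.2451 [stop]  node(6,3) S=106.7100 payoff=0.2200 vs cont=7.7711 → 7.7711 [wait]  node(6,4) S=142.9007 payoff=0.0000 vs cont=0.0000 → 0.0000 [wait]  node(6,5) S=191.3654 payoff=0.0000 vs cont=0.0000 → 0.0000 [wait]  node(6,6) S=256.2669 payoff=0.0000 vs cont=0.0000 → 0.0000 [wait]  ⇒ S*(6)=79.6849
t_5: node(5,0) S=51.4200 payoff=55.5100 vs cont=55.2820 → 55.5100 [stop]  node(5,1) S=68.8591 payoff=38.0709 vs cont=37.8429 → 38.0709 [stop]  node(5,2) S=92.2127 payoff=14.7173 vs cont=18.0372 → 18.0372 [wait]  node(5,3) S=123.4866 payoff=0.0000 vs cont=4.1033 → 4.1033 [wait]  node(5,4) S=165.3670 payoff=0.0000 vs cont=0.0000 → 0.0000 [wait]  node(5,5) S=221.4512 payoff=0.0000 vs cont=0.0000 → 0.0000 [wait]  ⇒ S*(5)=68.8591
t_4: node(4,0) S=59.5041 payoff=47.4259 vs cont=47.1980 → 47.4259 [stop]  node(4,1) S=79.6849 payoff=27.2451 vs cont=28.5770 → 28.5770 [wait]  node(4,2) S=106.7100 payoff=0.2200 vs cont=11.4520 → 11.4520 [wait]  node(4,3) S=142.9007 payoff=0.0000 vs cont=2.1666 → 2.1666 [wait]  node(4,4) S=191.3654 payoff=0.0000 vs cont=0.0000 → 0.0000 [wait]  ⇒ S*(4)=59.5041
t_3: node(3,0) S=68.8591 payoff=38.0709 vs cont=38.4687 → 38.4687 [wait]  node(3,1) S=92.2127 payoff=14.7173 vs cont=20.4700 → 20.4700 [wait]  node(3,2) S=123.4866 payoff=0.0000 vs cont=7.0649 → 7.0649 [wait]  node(3,3) S=165.3670 payoff=0.0000 vs cont=1.1440 → 1.1440 [wait]  ⇒ S*(3)=-
t_2: node(2,0) S=79.6849 payoff=27.2451 vs cont=29.9301 → 29.9301 [wait]  node(2,1) S=106.7100 payoff=0.2200 vs cont=14.1280 → 14.1280 [wait]  node(2,2) S=142.9007 payoff=0.0000 vs cont=4.2679 → 4.2679 [wait]  ⇒ S*(2)=-
t_1: node(1,0) S=92.2127 payoff=14.7173 vs cont=22.4417 → 22.4417 [wait]  node(1,1) S=123.4866 payoff=0.0000 vs cont=9.4652 → 9.4652 [wait]  ⇒ S*(1)=-
t_0: node(0,0) S=106.7100 payoff=0.2200 vs cont=16.2969 → 16.2969 [wait]  ⇒ S*(0)=-

price = 16.2969
boundary = - - - - 59.5041 68.8591 79.6849
tree:
16.2969
22.4417 9.4652
29.9301 14.1280 4.2679
38.4687 20.4700 7.0649 1.1440
47.4259 28.5770 11.4520 2.1666 0.0000
55.5100 38.0709 18.0372 4.1033 0.0000 0.0000
62.4958 47.4259 27.2451 7.7711 0.0000 0.0000 0.0000
68.5325 55.5100 38.0709 14.7173 0.0000 0.0000 0.0000 0.0000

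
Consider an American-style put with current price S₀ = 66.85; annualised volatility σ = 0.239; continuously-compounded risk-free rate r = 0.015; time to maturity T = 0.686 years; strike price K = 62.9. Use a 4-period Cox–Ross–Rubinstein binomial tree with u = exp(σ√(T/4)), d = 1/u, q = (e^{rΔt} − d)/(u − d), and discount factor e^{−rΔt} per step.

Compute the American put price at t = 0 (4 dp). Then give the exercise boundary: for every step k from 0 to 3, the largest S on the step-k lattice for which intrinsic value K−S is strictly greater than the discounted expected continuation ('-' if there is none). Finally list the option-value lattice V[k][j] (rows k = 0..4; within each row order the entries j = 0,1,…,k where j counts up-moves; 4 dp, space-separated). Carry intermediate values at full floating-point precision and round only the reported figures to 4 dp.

Δt=0.17150  u=1.10404  d=0.90576  q=0.48827  discount=0.99743
step 4 (expiry): payoffs max(K−S,0) = 17.9052 8.0556 0.0000 0.0000 0.0000
step 3: (k=3,j=0): S=49.6761, (K−S)⁺=13.2239, hold=13.0623 ⇒ V=13.2239 exercise | (k=3,j=1): S=60.5504, (K−S)⁺=2.3496, hold=4.1117 ⇒ V=4.1117 continue | (k=3,j=2): S=73.8051, (K−S)⁺=0.0000, hold=0.0000 ⇒ V=0.0000 continue | (k=3,j=3): S=89.9613, (K−S)⁺=0.0000, hold=0.0000 ⇒ V=0.0000 continue  boundary S*=49.6761
step 2: (k=2,j=0): S=54.8444, (K−S)⁺=8.0556, hold=8.7522 ⇒ V=8.7522 continue | (k=2,j=1): S=66.8500, (K−S)⁺=0.0000, hold=2.0987 ⇒ V=2.0987 continue | (k=2,j=2): S=81.4837, (K−S)⁺=0.0000, hold=0.0000 ⇒ V=0.0000 continue  boundary S*=-
step 1: (k=1,j=0): S=60.5504, (K−S)⁺=2.3496, hold=5.4894 ⇒ V=5.4894 continue | (k=1,j=1): S=73.8051, (K−S)⁺=0.0000, hold=1.0712 ⇒ V=1.0712 continue  boundary S*=-
step 0: (k=0,j=0): S=66.8500, (K−S)⁺=0.0000, hold=3.3236 ⇒ V=3.3236 continue  boundary S*=-

price = 3.3236
boundary = - - - 49.6761
tree:
3.3236
5.4894 1.0712
8.7522 2.0987 0.0000
13.2239 4.1117 0.0000 0.0000
17.9052 8.0556 0.0000 0.0000 0.0000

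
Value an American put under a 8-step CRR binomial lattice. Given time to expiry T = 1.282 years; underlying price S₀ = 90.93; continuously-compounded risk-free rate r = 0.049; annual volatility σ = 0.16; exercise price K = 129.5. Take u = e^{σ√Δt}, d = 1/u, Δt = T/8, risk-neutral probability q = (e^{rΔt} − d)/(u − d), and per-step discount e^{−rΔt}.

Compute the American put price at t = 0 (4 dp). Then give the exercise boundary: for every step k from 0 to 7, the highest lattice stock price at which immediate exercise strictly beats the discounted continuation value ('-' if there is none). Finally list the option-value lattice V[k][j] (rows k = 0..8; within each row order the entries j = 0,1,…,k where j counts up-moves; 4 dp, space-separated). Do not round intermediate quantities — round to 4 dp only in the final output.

Δt=0.16025  u=1.06615  d=0.93796  q=0.54549  discount=0.99218
step 8 (expiry): payoffs max(K−S,0) = 75.0278 67.5833 59.1213 49.5029 38.5700 26.1429 12.0174 0.0000 0.0000
step 7: (k=7,j=0): S=58.0753, (K−S)⁺=71.4247, hold=70.4118 ⇒ V=71.4247 exercise | (k=7,j=1): S=66.0122, (K−S)⁺=63.4878, hold=62.4749 ⇒ V=63.4878 exercise | (k=7,j=2): S=75.0339, (K−S)⁺=54.4661, hold=53.4532 ⇒ V=54.4661 exercise | (k=7,j=3): S=85.2885, (K−S)⁺=44.2115, hold=43.1986 ⇒ V=44.2115 exercise | (k=7,j=4): S=96.9446, (K−S)⁺=32.5554, hold=31.5425 ⇒ V=32.5554 exercise | (k=7,j=5): S=110.1937, (K−S)⁺=19.3063, hold=18.2934 ⇒ V=19.3063 exercise | (k=7,j=6): S=125.2535, (K−S)⁺=4.2465, hold=5.4193 ⇒ V=5.4193 continue | (k=7,j=7): S=142.3715, (K−S)⁺=0.0000, hold=0.0000 ⇒ V=0.0000 continue  boundary S*=110.1937
step 6: (k=6,j=0): S=61.9167, (K−S)⁺=67.5833, hold=66.5704 ⇒ V=67.5833 exercise | (k=6,j=1): S=70.3787, (K−S)⁺=59.1213, hold=58.1085 ⇒ V=59.1213 exercise | (k=6,j=2): S=79.9971, (K−S)⁺=49.5029, hold=48.4900 ⇒ V=49.5029 exercise | (k=6,j=3): S=90.9300, (K−S)⁺=38.5700, hold=37.5571 ⇒ V=38.5700 exercise | (k=6,j=4): S=103.3571, (K−S)⁺=26.1429, hold=25.1300 ⇒ V=26.1429 exercise | (k=6,j=5): S=117.4826, (K−S)⁺=12.0174, hold=11.6393 ⇒ V=12.0174 exercise | (k=6,j=6): S=133.5385, (K−S)⁺=0.0000, hold=2.4439 ⇒ V=2.4439 continue  boundary S*=117.4826
step 5: (k=5,j=0): S=66.0122, (K−S)⁺=63.4878, hold=62.4749 ⇒ V=63.4878 exercise | (k=5,j=1): S=75.0339, (K−S)⁺=54.4661, hold=53.4532 ⇒ V=54.4661 exercise | (k=5,j=2): S=85.2885, (K−S)⁺=44.2115, hold=43.1986 ⇒ V=44.2115 exercise | (k=5,j=3): S=96.9446, (K−S)⁺=32.5554, hold=31.5425 ⇒ V=32.5554 exercise | (k=5,j=4): S=110.1937, (K−S)⁺=19.3063, hold=18.2934 ⇒ V=19.3063 exercise | (k=5,j=5): S=125.2535, (K−S)⁺=4.2465, hold=6.7420 ⇒ V=6.7420 continue  boundary S*=110.1937
step 4: (k=4,j=0): S=70.3787, (K−S)⁺=59.1213, hold=58.1085 ⇒ V=59.1213 exercise | (k=4,j=1): S=79.9971, (K−S)⁺=49.5029, hold=48.4900 ⇒ V=49.5029 exercise | (k=4,j=2): S=90.9300, (K−S)⁺=38.5700, hold=37.5571 ⇒ V=38.5700 exercise | (k=4,j=3): S=103.3571, (K−S)⁺=26.1429, hold=25.1300 ⇒ V=26.1429 exercise | (k=4,j=4): S=117.4826, (K−S)⁺=12.0174, hold=12.3552 ⇒ V=12.3552 continue  boundary S*=103.3571
step 3: (k=3,j=0): S=75.0339, (K−S)⁺=54.4661, hold=53.4532 ⇒ V=54.4661 exercise | (k=3,j=1): S=85.2885, (K−S)⁺=44.2115, hold=43.1986 ⇒ V=44.2115 exercise | (k=3,j=2): S=96.9446, (K−S)⁺=32.5554, hold=31.5425 ⇒ V=32.5554 exercise | (k=3,j=3): S=110.1937, (K−S)⁺=19.3063, hold=18.4762 ⇒ V=19.3063 exercise  boundary S*=110.1937
step 2: (k=2,j=0): S=79.9971, (K−S)⁺=49.5029, hold=48.4900 ⇒ V=49.5029 exercise | (k=2,j=1): S=90.9300, (K−S)⁺=38.5700, hold=37.5571 ⇒ V=38.5700 exercise | (k=2,j=2): S=103.3571, (K−S)⁺=26.1429, hold=25.1300 ⇒ V=26.1429 exercise  boundary S*=103.3571
step 1: (k=1,j=0): S=85.2885, (K−S)⁺=44.2115, hold=43.1986 ⇒ V=44.2115 exercise | (k=1,j=1): S=96.9446, (K−S)⁺=32.5554, hold=31.5425 ⇒ V=32.5554 exercise  boundary S*=96.9446
step 0: (k=0,j=0): S=90.9300, (K−S)⁺=38.5700, hold=37.5571 ⇒ V=38.5700 exercise  boundary S*=90.9300

price = 38.5700
boundary = 90.9300 96.9446 103.3571 110.1937 103.3571 110.1937 117.4826 110.1937
tree:
38.5700
44.2115 32.5554
49.5029 38.5700 26.1429
54.4661 44.2115 32.5554 19.3063
59.1213 49.5029 38.5700 26.1429 12.3552
63.4878 54.4661 44.2115 32.5554 19.3063 6.7420
67.5833 59.1213 49.5029 38.5700 26.1429 12.0174 2.4439
71.4247 63.4878 54.4661 44.2115 32.5554 19.3063 5.4193 0.0000
75.0278 67.5833 59.1213 49.5029 38.5700 26.1429 12.0174 0.0000 0.0000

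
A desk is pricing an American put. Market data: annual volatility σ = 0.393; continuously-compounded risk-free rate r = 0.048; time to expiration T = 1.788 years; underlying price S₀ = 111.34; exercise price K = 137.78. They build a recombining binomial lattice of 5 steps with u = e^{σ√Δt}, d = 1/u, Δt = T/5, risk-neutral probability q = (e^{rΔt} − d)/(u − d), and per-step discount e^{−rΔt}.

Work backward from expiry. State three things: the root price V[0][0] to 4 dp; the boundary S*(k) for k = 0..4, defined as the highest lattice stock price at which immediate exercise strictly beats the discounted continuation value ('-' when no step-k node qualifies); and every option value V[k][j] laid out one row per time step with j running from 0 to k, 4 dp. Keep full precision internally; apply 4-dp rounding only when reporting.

price = 34.8756
boundary = - - 69.5860 88.0210 111.3400
tree:
34.8756
49.9826 19.6420
68.1940 31.9061 6.9610
82.7680 49.7590 13.5665 0.0000
94.2897 68.1940 26.4400 0.0000 0.0000
103.3983 82.7680 49.7590 0.0000 0.0000 0.0000

Δt=0.35760, u=1.26492, d=0.79056, q=0.47801, disc=e^(-rΔt)=0.98298
k=5 terminal: V=max(K-S,0) → 103.3983 82.7680 49.7590 0.0000 0.0000 0.0000
k=4: j=0 S=43.4903 intr=94.2897 cont=91.9449 V=94.2897[EX]; j=1 S=69.5860 intr=68.1940 cont=65.8492 V=68.1940[EX]; j=2 S=111.3400 intr=26.4400 cont=25.5315 V=26.4400[EX]; j=3 S=178.1479 intr=0.0000 cont=0.0000 V=0.0000[hold]; j=4 S=285.0428 intr=0.0000 cont=0.0000 V=0.0000[hold]  S*(4)=111.3400
k=3: j=0 S=55.0120 intr=82.7680 cont=80.4233 V=82.7680[EX]; j=1 S=88.0210 intr=49.7590 cont=47.4142 V=49.7590[EX]; j=2 S=140.8367 intr=0.0000 cont=13.5665 V=13.5665[hold]; j=3 S=225.3437 intr=0.0000 cont=0.0000 V=0.0000[hold]  S*(3)=88.0210
k=2: j=0 S=69.5860 intr=68.1940 cont=65.8492 V=68.1940[EX]; j=1 S=111.3400 intr=26.4400 cont=31.9061 V=31.9061[hold]; j=2 S=178.1479 intr=0.0000 cont=6.9610 V=6.9610[hold]  S*(2)=69.5860
k=1: j=0 S=88.0210 intr=49.7590 cont=49.9826 V=49.9826[hold]; j=1 S=140.8367 intr=0.0000 cont=19.6420 V=19.6420[hold]  S*(1)=-
k=0: j=0 S=111.3400 intr=26.4400 cont=34.8756 V=34.8756[hold]  S*(0)=-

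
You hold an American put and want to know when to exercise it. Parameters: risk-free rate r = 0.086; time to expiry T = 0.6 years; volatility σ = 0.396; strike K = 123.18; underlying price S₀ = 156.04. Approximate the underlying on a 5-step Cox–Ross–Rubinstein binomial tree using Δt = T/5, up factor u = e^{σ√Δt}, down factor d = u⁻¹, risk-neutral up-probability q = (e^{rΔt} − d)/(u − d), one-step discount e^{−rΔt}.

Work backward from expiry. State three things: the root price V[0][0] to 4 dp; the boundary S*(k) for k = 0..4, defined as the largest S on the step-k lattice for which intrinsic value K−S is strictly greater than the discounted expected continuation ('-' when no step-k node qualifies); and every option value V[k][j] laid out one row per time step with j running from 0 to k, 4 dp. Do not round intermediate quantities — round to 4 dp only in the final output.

price = 4.2273
boundary = - - - - 90.1431
tree:
4.2273
7.4316 1.1540
12.7408 2.3482 0.0000
21.0805 4.7780 0.0000 0.0000
33.0369 9.7223 0.0000 0.0000 0.0000
44.5919 19.7829 0.0000 0.0000 0.0000 0.0000

Δt=0.12000, u=1.14703, d=0.87181, q=0.50345, disc=e^(-rΔt)=0.98973
k=5 terminal: V=max(K-S,0) → 44.5919 19.7829 0.0000 0.0000 0.0000 0.0000
k=4: j=0 S=90.1431 intr=33.0369 cont=31.7722 V=33.0369[EX]; j=1 S=118.5999 intr=4.5801 cont=9.7223 V=9.7223[hold]; j=2 S=156.0400 intr=0.0000 cont=0.0000 V=0.0000[hold]; j=3 S=205.2994 intr=0.0000 cont=0.0000 V=0.0000[hold]; j=4 S=270.1091 intr=0.0000 cont=0.0000 V=0.0000[hold]  S*(4)=90.1431
k=3: j=0 S=103.3971 intr=19.7829 cont=21.0805 V=21.0805[hold]; j=1 S=136.0380 intr=0.0000 cont=4.7780 V=4.7780[hold]; j=2 S=178.9830 intr=0.0000 cont=0.0000 V=0.0000[hold]; j=3 S=235.4851 intr=0.0000 cont=0.0000 V=0.0000[hold]  S*(3)=-
k=2: j=0 S=118.5999 intr=4.5801 cont=12.7408 V=12.7408[hold]; j=1 S=156.0400 intr=0.0000 cont=2.3482 V=2.3482[hold]; j=2 S=205.2994 intr=0.0000 cont=0.0000 V=0.0000[hold]  S*(2)=-
k=1: j=0 S=136.0380 intr=0.0000 cont=7.4316 V=7.4316[hold]; j=1 S=178.9830 intr=0.0000 cont=1.1540 V=1.1540[hold]  S*(1)=-
k=0: j=0 S=156.0400 intr=0.0000 cont=4.2273 V=4.2273[hold]  S*(0)=-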